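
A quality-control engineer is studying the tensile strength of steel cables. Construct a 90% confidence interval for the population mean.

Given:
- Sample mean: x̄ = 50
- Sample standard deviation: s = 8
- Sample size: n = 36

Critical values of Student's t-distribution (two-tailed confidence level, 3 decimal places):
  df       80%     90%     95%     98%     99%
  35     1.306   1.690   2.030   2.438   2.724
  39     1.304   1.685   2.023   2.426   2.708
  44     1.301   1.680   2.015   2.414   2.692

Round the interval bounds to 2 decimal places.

The population standard deviation σ is unknown (only the sample standard deviation s is given), so use a t-interval with df = n - 1 = 36 - 1 = 35.

For 90% confidence with df = 35, t* = 1.690 (from t-table)

Standard error: SE = s/√n = 8/√36 = 1.333333

Margin of error: E = t* × SE = 1.690 × 1.333333 = 2.2533

T-interval: x̄ ± E = 50 ± 2.2533 = (47.7467, 52.2533)

Rounded to 2 decimal places:

(47.75, 52.25)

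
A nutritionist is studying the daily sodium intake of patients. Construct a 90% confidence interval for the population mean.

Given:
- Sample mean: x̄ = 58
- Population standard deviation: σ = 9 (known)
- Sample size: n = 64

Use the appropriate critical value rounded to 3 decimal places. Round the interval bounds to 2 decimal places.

The population standard deviation σ is known, so use a z-interval (standard normal critical value).

For 90% confidence, z* = 1.645 (from standard normal table)

Standard error: SE = σ/√n = 9/√64 = 1.125000

Margin of error: E = z* × SE = 1.645 × 1.125000 = 1.8506

Z-interval: x̄ ± E = 58 ± 1.8506 = (56.1494, 59.8506)

Rounded to 2 decimal places:

(56.15, 59.85)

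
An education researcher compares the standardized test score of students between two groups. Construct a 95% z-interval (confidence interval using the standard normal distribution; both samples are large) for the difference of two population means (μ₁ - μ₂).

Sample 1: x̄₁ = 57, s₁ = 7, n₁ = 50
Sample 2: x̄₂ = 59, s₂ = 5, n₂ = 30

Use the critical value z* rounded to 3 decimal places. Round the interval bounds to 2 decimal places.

Both samples are large (n₁ = 50 ≥ 30, n₂ = 30 ≥ 30), so a z-interval for the difference of means applies.

Point estimate: x̄₁ - x̄₂ = 57 - 59 = -2

Standard error: SE = √(s₁²/n₁ + s₂²/n₂)
= √(7²/50 + 5²/30)
= √(0.980000 + 0.833333)
= 1.346601

For 95% confidence, z* = 1.96 (from standard normal table)
Margin of error: E = z* × SE = 1.96 × 1.346601 = 2.6393

Z-interval: (x̄₁ - x̄₂) ± E = -2 ± 2.6393 = (-4.6393, 0.6393)

Rounded to 2 decimal places:

(-4.64, 0.64)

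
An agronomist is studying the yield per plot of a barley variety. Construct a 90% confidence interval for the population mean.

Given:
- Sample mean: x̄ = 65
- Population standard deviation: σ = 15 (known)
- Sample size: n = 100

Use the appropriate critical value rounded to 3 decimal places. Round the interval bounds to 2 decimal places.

The population standard deviation σ is known, so use a z-interval (standard normal critical value).

For 90% confidence, z* = 1.645 (from standard normal table)

Standard error: SE = σ/√n = 15/√100 = 1.500000

Margin of error: E = z* × SE = 1.645 × 1.500000 = 2.4675

Z-interval: x̄ ± E = 65 ± 2.4675 = (62.5325, 67.4675)

Rounded to 2 decimal places:

(62.53, 67.47)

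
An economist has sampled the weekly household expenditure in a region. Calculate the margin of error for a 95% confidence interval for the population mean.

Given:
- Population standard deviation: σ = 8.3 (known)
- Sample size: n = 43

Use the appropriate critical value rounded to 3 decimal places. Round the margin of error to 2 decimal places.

The population standard deviation σ is known, so use the z-interval margin of error formula.

For 95% confidence, z* = 1.96 (from standard normal table)

Margin of error formula for z-interval: E = z* × σ/√n

E = 1.96 × 8.3/√43
  = 1.96 × 1.265738
  = 2.4808

Rounded to 2 decimal places:

2.48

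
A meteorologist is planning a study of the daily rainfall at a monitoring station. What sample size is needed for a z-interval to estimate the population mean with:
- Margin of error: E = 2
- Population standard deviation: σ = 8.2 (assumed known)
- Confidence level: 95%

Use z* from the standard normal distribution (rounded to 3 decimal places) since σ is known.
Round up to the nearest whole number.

Using z* since population σ is known (z-interval formula).

For 95% confidence, z* = 1.96 (from standard normal table)

Sample size formula for z-interval: n = (z*σ/E)²

n = (1.96 × 8.2 / 2)²
  = (8.036000)²
  = 64.5773

Round up to the nearest whole number: n = 65

65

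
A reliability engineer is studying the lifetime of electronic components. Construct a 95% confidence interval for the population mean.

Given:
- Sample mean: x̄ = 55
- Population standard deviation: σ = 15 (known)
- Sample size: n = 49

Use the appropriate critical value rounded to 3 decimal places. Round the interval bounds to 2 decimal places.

The population standard deviation σ is known, so use a z-interval (standard normal critical value).

For 95% confidence, z* = 1.96 (from standard normal table)

Standard error: SE = σ/√n = 15/√49 = 2.142857

Margin of error: E = z* × SE = 1.96 × 2.142857 = 4.2000

Z-interval: x̄ ± E = 55 ± 4.2000 = (50.8000, 59.2000)

Rounded to 2 decimal places:

(50.80, 59.20)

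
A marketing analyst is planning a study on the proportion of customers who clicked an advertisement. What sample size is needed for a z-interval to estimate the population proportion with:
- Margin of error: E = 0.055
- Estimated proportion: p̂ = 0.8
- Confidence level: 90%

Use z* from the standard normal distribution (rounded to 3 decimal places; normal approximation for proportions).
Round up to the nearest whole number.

Using z* for proportion z-interval (normal approximation).

For 90% confidence, z* = 1.645 (from standard normal table)

Sample size formula for proportion z-interval: n = z*²p̂(1-p̂)/E²

n = 1.645² × 0.8 × 0.2 / 0.055²
  = 2.706025 × 0.16 / 0.003025
  = 143.1286

Round up to the nearest whole number: n = 144

144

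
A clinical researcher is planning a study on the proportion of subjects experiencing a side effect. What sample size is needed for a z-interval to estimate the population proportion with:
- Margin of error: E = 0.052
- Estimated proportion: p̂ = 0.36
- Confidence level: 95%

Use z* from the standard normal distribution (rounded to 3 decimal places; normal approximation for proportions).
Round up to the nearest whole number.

Using z* for proportion z-interval (normal approximation).

For 95% confidence, z* = 1.96 (from standard normal table)

Sample size formula for proportion z-interval: n = z*²p̂(1-p̂)/E²

n = 1.96² × 0.36 × 0.64 / 0.052²
  = 3.8416 × 0.2304 / 0.002704
  = 327.3316

Round up to the nearest whole number: n = 328

328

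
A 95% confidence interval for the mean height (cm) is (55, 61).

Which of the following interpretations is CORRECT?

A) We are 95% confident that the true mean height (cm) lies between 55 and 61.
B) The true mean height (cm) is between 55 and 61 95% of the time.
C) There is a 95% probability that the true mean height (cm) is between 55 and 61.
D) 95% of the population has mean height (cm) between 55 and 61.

A confidence interval represents our confidence in the procedure, not a probability statement about the parameter.

Key concept: If we repeated this sampling process many times and computed a 95% CI each time, about 95% of those intervals would contain the true population parameter.

For this specific interval (55, 61):
- Midpoint (point estimate): 58
- Margin of error: 3

The correct interpretation is the one stating confidence that the true parameter lies in the interval — option A.

A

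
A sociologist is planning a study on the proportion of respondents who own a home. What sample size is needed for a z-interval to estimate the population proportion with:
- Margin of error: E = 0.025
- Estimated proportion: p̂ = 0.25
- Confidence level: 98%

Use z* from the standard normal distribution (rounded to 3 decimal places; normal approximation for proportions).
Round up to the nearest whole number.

Using z* for proportion z-interval (normal approximation).

For 98% confidence, z* = 2.326 (from standard normal table)

Sample size formula for proportion z-interval: n = z*²p̂(1-p̂)/E²

n = 2.326² × 0.25 × 0.75 / 0.025²
  = 5.410276 × 0.1875 / 0.000625
  = 1623.0828

Round up to the nearest whole number: n = 1624

1624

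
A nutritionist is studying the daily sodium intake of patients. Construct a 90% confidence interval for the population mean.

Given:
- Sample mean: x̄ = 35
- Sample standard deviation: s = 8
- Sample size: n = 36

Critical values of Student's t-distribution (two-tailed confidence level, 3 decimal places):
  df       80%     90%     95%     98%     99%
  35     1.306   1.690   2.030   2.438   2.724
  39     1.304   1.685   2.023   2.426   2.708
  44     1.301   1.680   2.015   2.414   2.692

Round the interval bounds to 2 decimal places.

The population standard deviation σ is unknown (only the sample standard deviation s is given), so use a t-interval with df = n - 1 = 36 - 1 = 35.

For 90% confidence with df = 35, t* = 1.690 (from t-table)

Standard error: SE = s/√n = 8/√36 = 1.333333

Margin of error: E = t* × SE = 1.690 × 1.333333 = 2.2533

T-interval: x̄ ± E = 35 ± 2.2533 = (32.7467, 37.2533)

Rounded to 2 decimal places:

(32.75, 37.25)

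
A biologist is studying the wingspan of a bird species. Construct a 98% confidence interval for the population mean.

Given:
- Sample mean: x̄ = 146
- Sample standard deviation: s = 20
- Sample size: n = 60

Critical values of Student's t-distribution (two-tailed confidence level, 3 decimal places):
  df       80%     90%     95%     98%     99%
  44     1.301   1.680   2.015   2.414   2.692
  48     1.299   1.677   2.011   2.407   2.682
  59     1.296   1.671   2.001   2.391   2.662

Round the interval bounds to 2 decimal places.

The population standard deviation σ is unknown (only the sample standard deviation s is given), so use a t-interval with df = n - 1 = 60 - 1 = 59.

For 98% confidence with df = 59, t* = 2.391 (from t-table)

Standard error: SE = s/√n = 20/√60 = 2.581989

Margin of error: E = t* × SE = 2.391 × 2.581989 = 6.1735

T-interval: x̄ ± E = 146 ± 6.1735 = (139.8265, 152.1735)

Rounded to 2 decimal places:

(139.83, 152.17)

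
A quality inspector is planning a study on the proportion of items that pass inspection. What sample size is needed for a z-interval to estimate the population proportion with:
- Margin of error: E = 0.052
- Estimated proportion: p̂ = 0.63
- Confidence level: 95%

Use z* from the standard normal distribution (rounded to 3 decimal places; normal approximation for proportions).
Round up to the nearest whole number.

Using z* for proportion z-interval (normal approximation).

For 95% confidence, z* = 1.96 (from standard normal table)

Sample size formula for proportion z-interval: n = z*²p̂(1-p̂)/E²

n = 1.96² × 0.63 × 0.37 / 0.052²
  = 3.8416 × 0.2331 / 0.002704
  = 331.1675

Round up to the nearest whole number: n = 332

332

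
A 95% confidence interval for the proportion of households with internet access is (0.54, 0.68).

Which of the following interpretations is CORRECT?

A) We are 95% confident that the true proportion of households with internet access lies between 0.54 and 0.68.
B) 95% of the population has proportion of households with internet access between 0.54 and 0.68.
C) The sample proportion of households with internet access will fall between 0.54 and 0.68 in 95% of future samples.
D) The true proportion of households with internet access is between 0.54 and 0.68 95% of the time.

A confidence interval represents our confidence in the procedure, not a probability statement about the parameter.

Key concept: If we repeated this sampling process many times and computed a 95% CI each time, about 95% of those intervals would contain the true population parameter.

For this specific interval (0.54, 0.68):
- Midpoint (point estimate): 0.61
- Margin of error: 0.07

The correct interpretation is the one stating confidence that the true parameter lies in the interval — option A.

A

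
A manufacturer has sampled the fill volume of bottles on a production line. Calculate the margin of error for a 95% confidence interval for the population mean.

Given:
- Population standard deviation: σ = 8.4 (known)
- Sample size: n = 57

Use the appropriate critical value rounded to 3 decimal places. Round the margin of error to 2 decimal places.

The population standard deviation σ is known, so use the z-interval margin of error formula.

For 95% confidence, z* = 1.96 (from standard normal table)

Margin of error formula for z-interval: E = z* × σ/√n

E = 1.96 × 8.4/√57
  = 1.96 × 1.112607
  = 2.1807

Rounded to 2 decimal places:

2.18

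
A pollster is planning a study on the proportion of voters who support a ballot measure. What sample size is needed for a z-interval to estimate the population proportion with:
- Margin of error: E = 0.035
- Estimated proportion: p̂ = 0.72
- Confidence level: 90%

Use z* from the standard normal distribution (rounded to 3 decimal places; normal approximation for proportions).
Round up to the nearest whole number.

Using z* for proportion z-interval (normal approximation).

For 90% confidence, z* = 1.645 (from standard normal table)

Sample size formula for proportion z-interval: n = z*²p̂(1-p̂)/E²

n = 1.645² × 0.72 × 0.28 / 0.035²
  = 2.706025 × 0.2016 / 0.001225
  = 445.3344

Round up to the nearest whole number: n = 446

446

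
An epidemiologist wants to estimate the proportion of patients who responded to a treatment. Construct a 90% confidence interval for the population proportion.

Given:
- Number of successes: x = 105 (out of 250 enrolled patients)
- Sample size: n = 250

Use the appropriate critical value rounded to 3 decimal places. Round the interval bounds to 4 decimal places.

Sample proportion: p̂ = 105/250 = 0.420000

Check conditions for normal approximation:
  np̂ = 105 ≥ 10 ✓
  n(1-p̂) = 145 ≥ 10 ✓

The sample is large enough, so use a z-interval (normal approximation) for the proportion.

For 90% confidence, z* = 1.645 (from standard normal table)

Standard error: SE = √(p̂(1-p̂)/n) = √(0.420000×0.580000/250) = 0.03121538

Margin of error: E = z* × SE = 1.645 × 0.03121538 = 0.051349

Z-interval: p̂ ± E = 0.420000 ± 0.051349 = (0.368651, 0.471349)

Rounded to 4 decimal places:

(0.3687, 0.4713)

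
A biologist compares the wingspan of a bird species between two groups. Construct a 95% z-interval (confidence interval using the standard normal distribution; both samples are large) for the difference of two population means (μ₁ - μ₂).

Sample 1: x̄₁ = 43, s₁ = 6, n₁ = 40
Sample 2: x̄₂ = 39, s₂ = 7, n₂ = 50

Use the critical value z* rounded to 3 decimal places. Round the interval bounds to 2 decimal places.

Both samples are large (n₁ = 40 ≥ 30, n₂ = 50 ≥ 30), so a z-interval for the difference of means applies.

Point estimate: x̄₁ - x̄₂ = 43 - 39 = 4

Standard error: SE = √(s₁²/n₁ + s₂²/n₂)
= √(6²/40 + 7²/50)
= √(0.900000 + 0.980000)
= 1.371131

For 95% confidence, z* = 1.96 (from standard normal table)
Margin of error: E = z* × SE = 1.96 × 1.371131 = 2.6874

Z-interval: (x̄₁ - x̄₂) ± E = 4 ± 2.6874 = (1.3126, 6.6874)

Rounded to 2 decimal places:

(1.31, 6.69)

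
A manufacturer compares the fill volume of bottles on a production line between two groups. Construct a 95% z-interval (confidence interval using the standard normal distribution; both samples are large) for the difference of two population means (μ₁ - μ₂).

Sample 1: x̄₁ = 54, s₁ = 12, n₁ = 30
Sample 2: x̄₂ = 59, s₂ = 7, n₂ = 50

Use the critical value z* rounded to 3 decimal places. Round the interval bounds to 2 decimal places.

Both samples are large (n₁ = 30 ≥ 30, n₂ = 50 ≥ 30), so a z-interval for the difference of means applies.

Point estimate: x̄₁ - x̄₂ = 54 - 59 = -5

Standard error: SE = √(s₁²/n₁ + s₂²/n₂)
= √(12²/30 + 7²/50)
= √(4.800000 + 0.980000)
= 2.404163

For 95% confidence, z* = 1.96 (from standard normal table)
Margin of error: E = z* × SE = 1.96 × 2.404163 = 4.7122

Z-interval: (x̄₁ - x̄₂) ± E = -5 ± 4.7122 = (-9.7122, -0.2878)

Rounded to 2 decimal places:

(-9.71, -0.29)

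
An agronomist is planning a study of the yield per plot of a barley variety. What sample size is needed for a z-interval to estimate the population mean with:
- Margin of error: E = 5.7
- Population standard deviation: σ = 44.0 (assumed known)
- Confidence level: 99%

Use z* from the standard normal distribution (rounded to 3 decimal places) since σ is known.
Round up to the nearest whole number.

Using z* since population σ is known (z-interval formula).

For 99% confidence, z* = 2.576 (from standard normal table)

Sample size formula for z-interval: n = (z*σ/E)²

n = (2.576 × 44.0 / 5.7)²
  = (19.884912)²
  = 395.4097

Round up to the nearest whole number: n = 396

396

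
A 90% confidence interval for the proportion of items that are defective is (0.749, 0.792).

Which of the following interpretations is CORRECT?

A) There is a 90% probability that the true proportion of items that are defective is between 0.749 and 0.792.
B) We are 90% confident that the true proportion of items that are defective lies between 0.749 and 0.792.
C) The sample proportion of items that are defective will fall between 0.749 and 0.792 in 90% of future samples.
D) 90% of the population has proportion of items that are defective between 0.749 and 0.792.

A confidence interval represents our confidence in the procedure, not a probability statement about the parameter.

Key concept: If we repeated this sampling process many times and computed a 90% CI each time, about 90% of those intervals would contain the true population parameter.

For this specific interval (0.749, 0.792):
- Midpoint (point estimate): 0.7705
- Margin of error: 0.0215

The correct interpretation is the one stating confidence that the true parameter lies in the interval — option B.

B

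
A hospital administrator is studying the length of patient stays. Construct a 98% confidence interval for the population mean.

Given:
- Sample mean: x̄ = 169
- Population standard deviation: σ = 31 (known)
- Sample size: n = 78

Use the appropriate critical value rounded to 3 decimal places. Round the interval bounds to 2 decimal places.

The population standard deviation σ is known, so use a z-interval (standard normal critical value).

For 98% confidence, z* = 2.326 (from standard normal table)

Standard error: SE = σ/√n = 31/√78 = 3.510059

Margin of error: E = z* × SE = 2.326 × 3.510059 = 8.1644

Z-interval: x̄ ± E = 169 ± 8.1644 = (160.8356, 177.1644)

Rounded to 2 decimal places:

(160.84, 177.16)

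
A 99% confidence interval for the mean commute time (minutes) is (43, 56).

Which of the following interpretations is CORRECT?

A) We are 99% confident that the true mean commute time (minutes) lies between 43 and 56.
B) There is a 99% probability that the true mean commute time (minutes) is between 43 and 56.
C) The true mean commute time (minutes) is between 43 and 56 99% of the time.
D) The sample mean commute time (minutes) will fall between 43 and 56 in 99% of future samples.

A confidence interval represents our confidence in the procedure, not a probability statement about the parameter.

Key concept: If we repeated this sampling process many times and computed a 99% CI each time, about 99% of those intervals would contain the true population parameter.

For this specific interval (43, 56):
- Midpoint (point estimate): 49.5
- Margin of error: 6.5

The correct interpretation is the one stating confidence that the true parameter lies in the interval — option A.

A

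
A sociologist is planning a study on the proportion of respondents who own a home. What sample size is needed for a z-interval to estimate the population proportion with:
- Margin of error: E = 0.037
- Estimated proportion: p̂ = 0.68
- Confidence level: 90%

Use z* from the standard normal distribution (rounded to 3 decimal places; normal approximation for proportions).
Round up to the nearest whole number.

Using z* for proportion z-interval (normal approximation).

For 90% confidence, z* = 1.645 (from standard normal table)

Sample size formula for proportion z-interval: n = z*²p̂(1-p̂)/E²

n = 1.645² × 0.68 × 0.32 / 0.037²
  = 2.706025 × 0.2176 / 0.001369
  = 430.1176

Round up to the nearest whole number: n = 431

431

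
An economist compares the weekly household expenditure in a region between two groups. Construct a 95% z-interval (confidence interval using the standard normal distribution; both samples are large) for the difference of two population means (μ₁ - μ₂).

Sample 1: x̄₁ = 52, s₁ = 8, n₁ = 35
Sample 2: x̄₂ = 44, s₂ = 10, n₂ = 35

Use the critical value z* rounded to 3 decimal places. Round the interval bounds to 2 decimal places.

Both samples are large (n₁ = 35 ≥ 30, n₂ = 35 ≥ 30), so a z-interval for the difference of means applies.

Point estimate: x̄₁ - x̄₂ = 52 - 44 = 8

Standard error: SE = √(s₁²/n₁ + s₂²/n₂)
= √(8²/35 + 10²/35)
= √(1.828571 + 2.857143)
= 2.164651

For 95% confidence, z* = 1.96 (from standard normal table)
Margin of error: E = z* × SE = 1.96 × 2.164651 = 4.2427

Z-interval: (x̄₁ - x̄₂) ± E = 8 ± 4.2427 = (3.7573, 12.2427)

Rounded to 2 decimal places:

(3.76, 12.24)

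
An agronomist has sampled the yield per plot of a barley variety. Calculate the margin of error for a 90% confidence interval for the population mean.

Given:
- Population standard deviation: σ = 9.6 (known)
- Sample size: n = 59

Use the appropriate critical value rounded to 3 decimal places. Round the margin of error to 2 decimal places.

The population standard deviation σ is known, so use the z-interval margin of error formula.

For 90% confidence, z* = 1.645 (from standard normal table)

Margin of error formula for z-interval: E = z* × σ/√n

E = 1.645 × 9.6/√59
  = 1.645 × 1.249814
  = 2.0559

Rounded to 2 decimal places:

2.06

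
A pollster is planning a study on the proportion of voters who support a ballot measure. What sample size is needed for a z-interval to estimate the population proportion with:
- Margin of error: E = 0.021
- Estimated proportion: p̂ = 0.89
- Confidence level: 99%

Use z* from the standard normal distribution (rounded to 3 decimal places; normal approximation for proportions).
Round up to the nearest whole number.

Using z* for proportion z-interval (normal approximation).

For 99% confidence, z* = 2.576 (from standard normal table)

Sample size formula for proportion z-interval: n = z*²p̂(1-p̂)/E²

n = 2.576² × 0.89 × 0.11 / 0.021²
  = 6.635776 × 0.0979 / 0.000441
  = 1473.1122

Round up to the nearest whole number: n = 1474

1474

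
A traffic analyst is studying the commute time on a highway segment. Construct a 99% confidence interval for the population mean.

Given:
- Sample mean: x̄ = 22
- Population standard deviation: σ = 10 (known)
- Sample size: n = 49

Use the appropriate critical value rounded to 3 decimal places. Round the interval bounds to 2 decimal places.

The population standard deviation σ is known, so use a z-interval (standard normal critical value).

For 99% confidence, z* = 2.576 (from standard normal table)

Standard error: SE = σ/√n = 10/√49 = 1.428571

Margin of error: E = z* × SE = 2.576 × 1.428571 = 3.6800

Z-interval: x̄ ± E = 22 ± 3.6800 = (18.3200, 25.6800)

Rounded to 2 decimal places:

(18.32, 25.68)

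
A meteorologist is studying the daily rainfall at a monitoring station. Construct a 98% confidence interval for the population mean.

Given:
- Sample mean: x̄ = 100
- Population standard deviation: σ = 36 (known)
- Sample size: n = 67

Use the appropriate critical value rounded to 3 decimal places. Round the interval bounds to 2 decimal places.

The population standard deviation σ is known, so use a z-interval (standard normal critical value).

For 98% confidence, z* = 2.326 (from standard normal table)

Standard error: SE = σ/√n = 36/√67 = 4.398100

Margin of error: E = z* × SE = 2.326 × 4.398100 = 10.2300

Z-interval: x̄ ± E = 100 ± 10.2300 = (89.7700, 110.2300)

Rounded to 2 decimal places:

(89.77, 110.23)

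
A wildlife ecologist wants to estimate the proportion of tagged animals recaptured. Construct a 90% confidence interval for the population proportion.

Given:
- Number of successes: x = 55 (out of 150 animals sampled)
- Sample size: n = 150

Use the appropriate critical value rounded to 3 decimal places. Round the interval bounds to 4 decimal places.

Sample proportion: p̂ = 55/150 = 0.366667

Check conditions for normal approximation:
  np̂ = 55 ≥ 10 ✓
  n(1-p̂) = 95 ≥ 10 ✓

The sample is large enough, so use a z-interval (normal approximation) for the proportion.

For 90% confidence, z* = 1.645 (from standard normal table)

Standard error: SE = √(p̂(1-p̂)/n) = √(0.366667×0.633333/150) = 0.03934651

Margin of error: E = z* × SE = 1.645 × 0.03934651 = 0.064725

Z-interval: p̂ ± E = 0.366667 ± 0.064725 = (0.301942, 0.431392)

Rounded to 4 decimal places:

(0.3019, 0.4314)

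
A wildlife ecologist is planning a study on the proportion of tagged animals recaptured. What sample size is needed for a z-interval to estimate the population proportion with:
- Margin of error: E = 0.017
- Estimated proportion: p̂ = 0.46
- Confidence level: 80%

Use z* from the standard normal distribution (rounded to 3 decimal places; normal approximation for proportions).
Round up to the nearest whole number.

Using z* for proportion z-interval (normal approximation).

For 80% confidence, z* = 1.282 (from standard normal table)

Sample size formula for proportion z-interval: n = z*²p̂(1-p̂)/E²

n = 1.282² × 0.46 × 0.54 / 0.017²
  = 1.643524 × 0.2484 / 0.000289
  = 1412.6345

Round up to the nearest whole number: n = 1413

1413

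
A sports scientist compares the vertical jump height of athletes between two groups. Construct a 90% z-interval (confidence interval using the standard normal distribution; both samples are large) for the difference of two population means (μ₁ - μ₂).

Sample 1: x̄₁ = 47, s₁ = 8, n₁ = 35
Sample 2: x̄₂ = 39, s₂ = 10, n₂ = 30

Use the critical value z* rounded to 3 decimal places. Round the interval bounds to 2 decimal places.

Both samples are large (n₁ = 35 ≥ 30, n₂ = 30 ≥ 30), so a z-interval for the difference of means applies.

Point estimate: x̄₁ - x̄₂ = 47 - 39 = 8

Standard error: SE = √(s₁²/n₁ + s₂²/n₂)
= √(8²/35 + 10²/30)
= √(1.828571 + 3.333333)
= 2.271983

For 90% confidence, z* = 1.645 (from standard normal table)
Margin of error: E = z* × SE = 1.645 × 2.271983 = 3.7374

Z-interval: (x̄₁ - x̄₂) ± E = 8 ± 3.7374 = (4.2626, 11.7374)

Rounded to 2 decimal places:

(4.26, 11.74)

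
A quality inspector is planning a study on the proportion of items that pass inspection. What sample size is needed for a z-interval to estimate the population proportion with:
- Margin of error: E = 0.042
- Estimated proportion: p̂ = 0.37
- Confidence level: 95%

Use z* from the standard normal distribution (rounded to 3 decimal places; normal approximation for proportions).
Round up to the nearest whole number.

Using z* for proportion z-interval (normal approximation).

For 95% confidence, z* = 1.96 (from standard normal table)

Sample size formula for proportion z-interval: n = z*²p̂(1-p̂)/E²

n = 1.96² × 0.37 × 0.63 / 0.042²
  = 3.8416 × 0.2331 / 0.001764
  = 507.6400

Round up to the nearest whole number: n = 508

508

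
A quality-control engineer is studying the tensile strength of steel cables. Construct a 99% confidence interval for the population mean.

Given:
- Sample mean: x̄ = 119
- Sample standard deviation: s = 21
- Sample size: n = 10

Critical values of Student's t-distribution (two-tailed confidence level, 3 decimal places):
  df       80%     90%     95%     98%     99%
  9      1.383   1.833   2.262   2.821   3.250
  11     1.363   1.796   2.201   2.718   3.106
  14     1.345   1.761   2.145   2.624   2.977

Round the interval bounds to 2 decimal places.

The population standard deviation σ is unknown (only the sample standard deviation s is given), so use a t-interval with df = n - 1 = 10 - 1 = 9.

For 99% confidence with df = 9, t* = 3.250 (from t-table)

Standard error: SE = s/√n = 21/√10 = 6.640783

Margin of error: E = t* × SE = 3.250 × 6.640783 = 21.5825

T-interval: x̄ ± E = 119 ± 21.5825 = (97.4175, 140.5825)

Rounded to 2 decimal places:

(97.42, 140.58)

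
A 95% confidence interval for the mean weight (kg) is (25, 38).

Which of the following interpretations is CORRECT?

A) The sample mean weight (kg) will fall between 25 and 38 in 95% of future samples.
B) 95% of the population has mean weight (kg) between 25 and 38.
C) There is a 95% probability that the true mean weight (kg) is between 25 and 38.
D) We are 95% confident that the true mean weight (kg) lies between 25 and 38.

A confidence interval represents our confidence in the procedure, not a probability statement about the parameter.

Key concept: If we repeated this sampling process many times and computed a 95% CI each time, about 95% of those intervals would contain the true population parameter.

For this specific interval (25, 38):
- Midpoint (point estimate): 31.5
- Margin of error: 6.5

The correct interpretation is the one stating confidence that the true parameter lies in the interval — option D.

D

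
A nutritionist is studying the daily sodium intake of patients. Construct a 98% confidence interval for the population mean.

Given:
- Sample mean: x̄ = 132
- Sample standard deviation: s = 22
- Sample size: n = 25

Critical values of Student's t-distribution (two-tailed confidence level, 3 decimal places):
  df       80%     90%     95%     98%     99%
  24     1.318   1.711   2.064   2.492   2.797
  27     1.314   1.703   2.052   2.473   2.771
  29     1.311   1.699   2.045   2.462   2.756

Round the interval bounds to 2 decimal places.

The population standard deviation σ is unknown (only the sample standard deviation s is given), so use a t-interval with df = n - 1 = 25 - 1 = 24.

For 98% confidence with df = 24, t* = 2.492 (from t-table)

Standard error: SE = s/√n = 22/√25 = 4.400000

Margin of error: E = t* × SE = 2.492 × 4.400000 = 10.9648

T-interval: x̄ ± E = 132 ± 10.9648 = (121.0352, 142.9648)

Rounded to 2 decimal places:

(121.04, 142.96)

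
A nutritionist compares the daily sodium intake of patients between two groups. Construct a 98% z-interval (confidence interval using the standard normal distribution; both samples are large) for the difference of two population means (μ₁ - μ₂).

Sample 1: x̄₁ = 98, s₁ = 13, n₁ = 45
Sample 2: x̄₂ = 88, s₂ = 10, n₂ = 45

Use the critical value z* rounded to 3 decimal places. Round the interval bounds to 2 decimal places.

Both samples are large (n₁ = 45 ≥ 30, n₂ = 45 ≥ 30), so a z-interval for the difference of means applies.

Point estimate: x̄₁ - x̄₂ = 98 - 88 = 10

Standard error: SE = √(s₁²/n₁ + s₂²/n₂)
= √(13²/45 + 10²/45)
= √(3.755556 + 2.222222)
= 2.444949

For 98% confidence, z* = 2.326 (from standard normal table)
Margin of error: E = z* × SE = 2.326 × 2.444949 = 5.6870

Z-interval: (x̄₁ - x̄₂) ± E = 10 ± 5.6870 = (4.3130, 15.6870)

Rounded to 2 decimal places:

(4.31, 15.69)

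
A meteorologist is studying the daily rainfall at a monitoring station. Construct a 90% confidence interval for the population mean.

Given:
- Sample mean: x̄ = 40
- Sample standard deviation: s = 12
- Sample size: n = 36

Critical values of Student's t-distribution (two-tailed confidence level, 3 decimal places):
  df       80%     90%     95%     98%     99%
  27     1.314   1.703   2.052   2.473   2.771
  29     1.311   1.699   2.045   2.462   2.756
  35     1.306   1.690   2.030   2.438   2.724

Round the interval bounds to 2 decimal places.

The population standard deviation σ is unknown (only the sample standard deviation s is given), so use a t-interval with df = n - 1 = 36 - 1 = 35.

For 90% confidence with df = 35, t* = 1.690 (from t-table)

Standard error: SE = s/√n = 12/√36 = 2.000000

Margin of error: E = t* × SE = 1.690 × 2.000000 = 3.3800

T-interval: x̄ ± E = 40 ± 3.3800 = (36.6200, 43.3800)

Rounded to 2 decimal places:

(36.62, 43.38)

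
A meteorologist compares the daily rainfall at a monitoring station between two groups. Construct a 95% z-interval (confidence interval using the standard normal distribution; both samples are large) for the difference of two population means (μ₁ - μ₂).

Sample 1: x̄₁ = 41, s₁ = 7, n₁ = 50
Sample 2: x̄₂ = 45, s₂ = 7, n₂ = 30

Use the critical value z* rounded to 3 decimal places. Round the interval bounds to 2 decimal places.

Both samples are large (n₁ = 50 ≥ 30, n₂ = 30 ≥ 30), so a z-interval for the difference of means applies.

Point estimate: x̄₁ - x̄₂ = 41 - 45 = -4

Standard error: SE = √(s₁²/n₁ + s₂²/n₂)
= √(7²/50 + 7²/30)
= √(0.980000 + 1.633333)
= 1.616581

For 95% confidence, z* = 1.96 (from standard normal table)
Margin of error: E = z* × SE = 1.96 × 1.616581 = 3.1685

Z-interval: (x̄₁ - x̄₂) ± E = -4 ± 3.1685 = (-7.1685, -0.8315)

Rounded to 2 decimal places:

(-7.17, -0.83)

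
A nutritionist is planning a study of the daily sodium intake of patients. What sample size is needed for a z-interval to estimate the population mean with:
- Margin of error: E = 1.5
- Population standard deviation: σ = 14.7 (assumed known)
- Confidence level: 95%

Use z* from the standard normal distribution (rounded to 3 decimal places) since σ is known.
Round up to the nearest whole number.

Using z* since population σ is known (z-interval formula).

For 95% confidence, z* = 1.96 (from standard normal table)

Sample size formula for z-interval: n = (z*σ/E)²

n = (1.96 × 14.7 / 1.5)²
  = (19.208000)²
  = 368.9473

Round up to the nearest whole number: n = 369

369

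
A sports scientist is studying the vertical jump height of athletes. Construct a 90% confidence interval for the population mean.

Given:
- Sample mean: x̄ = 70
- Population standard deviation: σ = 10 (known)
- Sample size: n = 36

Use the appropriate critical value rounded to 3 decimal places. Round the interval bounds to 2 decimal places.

The population standard deviation σ is known, so use a z-interval (standard normal critical value).

For 90% confidence, z* = 1.645 (from standard normal table)

Standard error: SE = σ/√n = 10/√36 = 1.666667

Margin of error: E = z* × SE = 1.645 × 1.666667 = 2.7417

Z-interval: x̄ ± E = 70 ± 2.7417 = (67.2583, 72.7417)

Rounded to 2 decimal places:

(67.26, 72.74)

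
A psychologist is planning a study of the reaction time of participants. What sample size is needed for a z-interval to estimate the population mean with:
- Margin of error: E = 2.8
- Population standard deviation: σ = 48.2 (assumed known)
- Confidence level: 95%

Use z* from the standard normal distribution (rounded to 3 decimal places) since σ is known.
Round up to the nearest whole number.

Using z* since population σ is known (z-interval formula).

For 95% confidence, z* = 1.96 (from standard normal table)

Sample size formula for z-interval: n = (z*σ/E)²

n = (1.96 × 48.2 / 2.8)²
  = (33.740000)²
  = 1138.3876

Round up to the nearest whole number: n = 1139

1139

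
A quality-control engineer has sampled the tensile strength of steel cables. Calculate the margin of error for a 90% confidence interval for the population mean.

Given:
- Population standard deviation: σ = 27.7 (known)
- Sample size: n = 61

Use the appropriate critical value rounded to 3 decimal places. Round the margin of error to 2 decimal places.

The population standard deviation σ is known, so use the z-interval margin of error formula.

For 90% confidence, z* = 1.645 (from standard normal table)

Margin of error formula for z-interval: E = z* × σ/√n

E = 1.645 × 27.7/√61
  = 1.645 × 3.546622
  = 5.8342

Rounded to 2 decimal places:

5.83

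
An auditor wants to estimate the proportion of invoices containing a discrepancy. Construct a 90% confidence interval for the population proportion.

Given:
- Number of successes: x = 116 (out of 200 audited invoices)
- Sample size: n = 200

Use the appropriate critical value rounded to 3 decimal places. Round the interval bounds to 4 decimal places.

Sample proportion: p̂ = 116/200 = 0.580000

Check conditions for normal approximation:
  np̂ = 116 ≥ 10 ✓
  n(1-p̂) = 84 ≥ 10 ✓

The sample is large enough, so use a z-interval (normal approximation) for the proportion.

For 90% confidence, z* = 1.645 (from standard normal table)

Standard error: SE = √(p̂(1-p̂)/n) = √(0.580000×0.420000/200) = 0.03489986

Margin of error: E = z* × SE = 1.645 × 0.03489986 = 0.057410

Z-interval: p̂ ± E = 0.580000 ± 0.057410 = (0.522590, 0.637410)

Rounded to 4 decimal places:

(0.5226, 0.6374)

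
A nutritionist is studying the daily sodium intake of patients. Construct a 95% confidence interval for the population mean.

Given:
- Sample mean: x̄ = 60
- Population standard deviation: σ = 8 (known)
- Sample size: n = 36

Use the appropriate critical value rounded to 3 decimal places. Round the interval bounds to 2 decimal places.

The population standard deviation σ is known, so use a z-interval (standard normal critical value).

For 95% confidence, z* = 1.96 (from standard normal table)

Standard error: SE = σ/√n = 8/√36 = 1.333333

Margin of error: E = z* × SE = 1.96 × 1.333333 = 2.6133

Z-interval: x̄ ± E = 60 ± 2.6133 = (57.3867, 62.6133)

Rounded to 2 decimal places:

(57.39, 62.61)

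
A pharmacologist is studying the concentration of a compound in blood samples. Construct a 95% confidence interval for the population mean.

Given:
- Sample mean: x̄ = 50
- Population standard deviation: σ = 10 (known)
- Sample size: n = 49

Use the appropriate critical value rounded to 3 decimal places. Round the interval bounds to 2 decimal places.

The population standard deviation σ is known, so use a z-interval (standard normal critical value).

For 95% confidence, z* = 1.96 (from standard normal table)

Standard error: SE = σ/√n = 10/√49 = 1.428571

Margin of error: E = z* × SE = 1.96 × 1.428571 = 2.8000

Z-interval: x̄ ± E = 50 ± 2.8000 = (47.2000, 52.8000)

Rounded to 2 decimal places:

(47.20, 52.80)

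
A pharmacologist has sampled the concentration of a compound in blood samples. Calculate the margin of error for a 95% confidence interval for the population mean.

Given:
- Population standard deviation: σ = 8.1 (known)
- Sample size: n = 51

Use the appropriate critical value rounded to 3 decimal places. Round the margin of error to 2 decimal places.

The population standard deviation σ is known, so use the z-interval margin of error formula.

For 95% confidence, z* = 1.96 (from standard normal table)

Margin of error formula for z-interval: E = z* × σ/√n

E = 1.96 × 8.1/√51
  = 1.96 × 1.134227
  = 2.2231

Rounded to 2 decimal places:

2.22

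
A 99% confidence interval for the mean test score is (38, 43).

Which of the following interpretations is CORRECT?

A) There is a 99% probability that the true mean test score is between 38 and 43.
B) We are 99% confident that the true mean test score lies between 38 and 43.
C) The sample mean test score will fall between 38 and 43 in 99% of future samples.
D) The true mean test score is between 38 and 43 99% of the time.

A confidence interval represents our confidence in the procedure, not a probability statement about the parameter.

Key concept: If we repeated this sampling process many times and computed a 99% CI each time, about 99% of those intervals would contain the true population parameter.

For this specific interval (38, 43):
- Midpoint (point estimate): 40.5
- Margin of error: 2.5

The correct interpretation is the one stating confidence that the true parameter lies in the interval — option B.

B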